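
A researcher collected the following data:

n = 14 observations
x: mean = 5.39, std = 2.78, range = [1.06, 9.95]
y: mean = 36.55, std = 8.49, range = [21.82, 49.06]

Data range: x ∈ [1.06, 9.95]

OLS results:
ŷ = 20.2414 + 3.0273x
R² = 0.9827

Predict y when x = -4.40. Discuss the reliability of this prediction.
ŷ = 6.9213 (extrapolation — x = -4.40 lies outside [1.06, 9.95], so reliability is low).

Prediction calculation:
ŷ = 20.2414 + 3.0273 × (-4.40)
ŷ = 6.9213

Reliability:
- Data range: x ∈ [1.06, 9.95]
- Prediction point: x = -4.40 is 5.46 units below the observed range → this is EXTRAPOLATION, not interpolation

Why that matters here:
- The standard error of prediction grows with (x − x̄)², and x = -4.40 is far from x̄ = 5.39
- R² describes fit only over the sampled x values; it says nothing about behaviour beyond them

Report the number if required, but flag clearly that it is an extrapolation.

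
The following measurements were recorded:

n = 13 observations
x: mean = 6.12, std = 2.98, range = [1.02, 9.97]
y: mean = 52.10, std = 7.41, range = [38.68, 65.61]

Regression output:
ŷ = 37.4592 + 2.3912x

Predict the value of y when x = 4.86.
ŷ = 49.0804

Plug x = 4.86 into the fitted line:

ŷ = 37.4592 + 2.3912 × 4.86
ŷ = 37.4592 + 11.6212
ŷ = 49.0804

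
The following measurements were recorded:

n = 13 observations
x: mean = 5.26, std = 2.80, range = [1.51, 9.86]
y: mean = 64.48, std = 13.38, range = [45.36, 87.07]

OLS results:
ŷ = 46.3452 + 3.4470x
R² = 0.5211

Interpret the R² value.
About 52.11% of the variability in y is accounted for by the regression on x (R² = 0.5211) — a moderate linear fit.

The coefficient of determination R² is the fraction of the total variation in y that the fitted line accounts for.

Here R² = 0.5211:
- Explained: 52.11% of the variation in y
- Unexplained (residual): 100% − 52.11% = 47.89%
- Rule of thumb (below 0.3 weak; 0.3 to below 0.7 moderate; 0.7 and above strong) → moderate

Note: R² never decreases when predictors are added, so it should not be used alone to compare models of different size.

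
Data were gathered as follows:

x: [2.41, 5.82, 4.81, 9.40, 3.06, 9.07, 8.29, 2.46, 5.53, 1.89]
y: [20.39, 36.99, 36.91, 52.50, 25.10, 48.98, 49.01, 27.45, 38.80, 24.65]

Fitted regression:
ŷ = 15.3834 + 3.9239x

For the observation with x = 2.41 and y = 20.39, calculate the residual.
Residual = -4.4500

The residual is the difference between the actual value and the predicted value:

Residual = y - ŷ

Step 1: Calculate predicted value
ŷ = 15.3834 + 3.9239 × 2.41
ŷ = 24.8400

Step 2: Calculate residual
Residual = 20.39 - 24.8400
Residual = -4.4500

The residual is negative, so the observed y = 20.39 sits below the regression line (the line overestimates it by 4.4500).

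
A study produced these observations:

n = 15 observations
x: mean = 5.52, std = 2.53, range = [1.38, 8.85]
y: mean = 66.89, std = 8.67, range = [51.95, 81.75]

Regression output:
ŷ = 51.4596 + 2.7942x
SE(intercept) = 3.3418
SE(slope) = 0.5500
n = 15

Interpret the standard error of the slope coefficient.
The slope 2.7942 is pinned down to within about ±0.5500 (one SE) by these data — relative uncertainty 19.7%, i.e. precise.

SE(β̂₁) = 0.5500 says: if we drew many samples of n = 15 from the same population and refit each time, the fitted slopes would scatter with a standard deviation of roughly 0.5500 around the true β₁.

Relative precision:
- SE / |β̂₁| = 0.5500 / 2.7942 = 19.7%
- Rule of thumb (under 20%: precise; 20% to under 50%: moderately precise; 50% or more: imprecise) → precise

Link to the t-test: t = β̂₁ / SE(β̂₁) = 2.7942 / 0.5500 = 5.0804, the statistic for H₀: β₁ = 0.

What drives SE(β̂₁): wider spread of x values → smaller SE.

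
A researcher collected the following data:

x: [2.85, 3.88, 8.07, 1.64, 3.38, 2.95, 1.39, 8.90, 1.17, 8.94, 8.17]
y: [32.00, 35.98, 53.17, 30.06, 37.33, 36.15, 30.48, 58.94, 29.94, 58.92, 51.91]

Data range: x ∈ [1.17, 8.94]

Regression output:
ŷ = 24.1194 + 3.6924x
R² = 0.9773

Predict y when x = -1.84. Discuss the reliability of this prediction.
ŷ = 17.3254, but this is extrapolation (below the data range [1.17, 8.94]) and may be unreliable.

Prediction calculation:
ŷ = 24.1194 + 3.6924 × (-1.84)
ŷ = 17.3254

Reliability:
- Data range: x ∈ [1.17, 8.94]
- Prediction point: x = -1.84 is 3.01 units below the observed range → this is EXTRAPOLATION, not interpolation

Why that matters here:
- R² describes fit only over the sampled x values; it says nothing about behaviour beyond them
- The standard error of prediction grows with (x − x̄)², and x = -1.84 is far from x̄ = 4.67
- There are no observations near this x to validate the fitted line there

The R² = 0.9773 only validates the fit within [1.17, 8.94]; treat ŷ = 17.3254 with caution.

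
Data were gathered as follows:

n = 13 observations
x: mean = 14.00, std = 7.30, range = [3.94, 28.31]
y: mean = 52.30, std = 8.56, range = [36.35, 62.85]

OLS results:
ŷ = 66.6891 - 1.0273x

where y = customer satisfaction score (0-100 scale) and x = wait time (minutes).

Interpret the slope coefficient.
On average, satisfaction score is about 1.0273 points lower for every extra minute of wait time.

The slope β₁ = -1.0273 gives the rate at which the fitted satisfaction score changes with wait time.

Interpretation:
- Wait time up by 1 minute → predicted satisfaction score decreases by 1.0273 points
- The effect is assumed constant over the observed range of x (linearity)
- The slope describes association in these data, not necessarily a causal effect

(β₀ = 66.6891 is the fitted value at x = 0 and is not part of the slope interpretation.)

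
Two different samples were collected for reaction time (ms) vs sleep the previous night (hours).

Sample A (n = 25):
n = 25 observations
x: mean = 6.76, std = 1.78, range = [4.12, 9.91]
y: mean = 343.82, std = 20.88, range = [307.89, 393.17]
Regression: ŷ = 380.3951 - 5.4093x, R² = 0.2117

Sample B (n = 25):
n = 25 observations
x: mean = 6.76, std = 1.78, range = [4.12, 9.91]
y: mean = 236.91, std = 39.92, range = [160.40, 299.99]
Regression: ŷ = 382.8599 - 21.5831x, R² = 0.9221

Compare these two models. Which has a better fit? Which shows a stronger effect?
Model B has the better fit (R² = 0.9221 vs 0.2117). Model B shows the stronger effect (|β₁| = 21.5831 vs 5.4093).

Model Comparison:

Which explains more variance? (R²)
- Model A: R² = 0.2117 → 21.17% of variance in reaction time explained
- Model B: R² = 0.9221 → 92.21% of variance in reaction time explained
- 0.9221 > 0.2117 → Model B has the better fit

Which has the larger per-hour effect? (|β₁|)
- Model A: β₁ = -5.4093 → predicted reaction time falls 5.4093 ms per additional hour of sleep
- Model B: β₁ = -21.5831 → predicted reaction time falls 21.5831 ms per additional hour of sleep
- |-5.4093| < |-21.5831| → Model B shows the stronger marginal effect

Notes:
- A steeper slope doesn't make a better model if the scatter around the line is large.
- The two samples could reflect different populations, time periods, or measurement quality.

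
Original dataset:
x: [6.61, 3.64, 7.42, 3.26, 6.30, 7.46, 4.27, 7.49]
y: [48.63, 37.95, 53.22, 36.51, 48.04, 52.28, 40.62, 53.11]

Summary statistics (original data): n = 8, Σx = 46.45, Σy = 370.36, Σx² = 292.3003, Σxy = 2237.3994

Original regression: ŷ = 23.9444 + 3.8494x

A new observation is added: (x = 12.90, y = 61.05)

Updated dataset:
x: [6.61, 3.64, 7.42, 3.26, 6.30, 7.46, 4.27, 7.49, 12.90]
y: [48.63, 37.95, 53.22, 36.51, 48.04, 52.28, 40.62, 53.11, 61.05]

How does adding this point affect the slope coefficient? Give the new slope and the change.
New slope β₁ = 2.6739 versus 3.8494 before: a change of -1.1755 (-30.5%).

The new point has HIGH LEVERAGE: x = 12.90 is far from the original mean x̄ = 46.45/8 ≈ 5.81 (original range [3.26, 7.49]).

Step 1: Update the sums with the new point (n goes from 8 to 9)
Σx  = 46.45 + 12.90 = 59.35
Σy  = 370.36 + 61.05 = 431.41
Σx² = 292.3003 + 12.90² = 292.3003 + 166.4100 = 458.7103
Σxy = 2237.3994 + 12.90×61.05 = 2237.3994 + 787.5450 = 3024.9444

Step 2: Recompute the slope with b₁ = (nΣxy − ΣxΣy) / (nΣx² − (Σx)²)
Numerator   = 9×3024.9444 − 59.35×431.41 = 27224.4996 − 25604.1835 = 1620.3161
Denominator = 9×458.7103 − 59.35² = 4128.3927 − 3522.4225 = 605.9702
b₁(new) = 1620.3161 / 605.9702 = 2.6739

(Same formula on the original sums: (8×2237.3994 − 46.45×370.36) / (8×292.3003 − 46.45²) = 695.9732 / 180.7999 = 3.8494, matching the given fit.)

Step 3: Change in slope
Δβ₁ = 2.6739 − 3.8494 = -1.1755
Relative change = -1.1755 / 3.8494 × 100% = -30.5%
→ the slope decreases when the point is added.

Because the point sits below the extension of the original line at a high-leverage x, it tilts the fit down.
In practice: check such a point for data-entry or measurement error; refit with and without it and report both if conclusions differ.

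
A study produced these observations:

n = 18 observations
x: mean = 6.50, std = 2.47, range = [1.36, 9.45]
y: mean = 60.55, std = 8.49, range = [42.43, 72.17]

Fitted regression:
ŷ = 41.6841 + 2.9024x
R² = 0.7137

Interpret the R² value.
R² = 0.7137 means 71.37% of the variation in y is explained by the linear relationship with x. This indicates a strong fit.

The coefficient of determination R² is the fraction of the total variation in y that the fitted line accounts for.

Here R² = 0.7137:
- Explained: 71.37% of the variation in y
- Unexplained (residual): 100% − 71.37% = 28.63%
- Rule of thumb (below 0.3 weak; 0.3 to below 0.7 moderate; 0.7 and above strong) → strong

Equivalently, for simple linear regression R² = r², so |r| = √0.7137 ≈ 0.8448.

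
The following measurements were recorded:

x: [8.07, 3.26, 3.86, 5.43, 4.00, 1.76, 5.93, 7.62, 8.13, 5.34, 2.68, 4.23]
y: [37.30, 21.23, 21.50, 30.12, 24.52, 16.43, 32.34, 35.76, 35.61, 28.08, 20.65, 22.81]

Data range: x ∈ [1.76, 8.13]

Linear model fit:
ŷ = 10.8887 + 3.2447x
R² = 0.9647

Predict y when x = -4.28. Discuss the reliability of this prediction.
ŷ = -2.9986 (extrapolation — x = -4.28 lies outside [1.76, 8.13], so reliability is low).

Prediction calculation:
ŷ = 10.8887 + 3.2447 × (-4.28)
ŷ = -2.9986

Reliability:
- Data range: x ∈ [1.76, 8.13]
- Prediction point: x = -4.28 is 6.04 units below the observed range → this is EXTRAPOLATION, not interpolation

Why that matters here:
- The standard error of prediction grows with (x − x̄)², and x = -4.28 is far from x̄ = 5.03
- The linear relationship may not hold outside the observed range

The R² = 0.9647 only validates the fit within [1.76, 8.13]; treat ŷ = -2.9986 with caution.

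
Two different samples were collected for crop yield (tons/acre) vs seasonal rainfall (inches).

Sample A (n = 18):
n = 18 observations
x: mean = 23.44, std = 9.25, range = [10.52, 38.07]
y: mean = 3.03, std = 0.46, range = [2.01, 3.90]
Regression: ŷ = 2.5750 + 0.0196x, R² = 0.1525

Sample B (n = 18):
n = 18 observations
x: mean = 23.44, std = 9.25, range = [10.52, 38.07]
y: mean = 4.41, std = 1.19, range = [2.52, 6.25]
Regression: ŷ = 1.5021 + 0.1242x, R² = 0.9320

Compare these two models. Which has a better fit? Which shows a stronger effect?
Model B has the better fit (R² = 0.9320 vs 0.1525). Model B shows the stronger effect (|β₁| = 0.1242 vs 0.0196).

Model Comparison:

Which explains more variance? (R²)
- Model A: R² = 0.1525 → 15.25% of variance in crop yield explained
- Model B: R² = 0.9320 → 93.20% of variance in crop yield explained
- 0.9320 > 0.1525 → Model B has the better fit

Effect size (slope magnitude):
- Model A: β₁ = 0.0196 → predicted crop yield rises 0.0196 tons/acre per additional inch of rainfall
- Model B: β₁ = 0.1242 → predicted crop yield rises 0.1242 tons/acre per additional inch of rainfall
- |0.0196| < |0.1242| → Model B shows the stronger marginal effect

Note: R² measures how tightly points cluster around the line; β₁ measures how steep the line is — they answer different questions.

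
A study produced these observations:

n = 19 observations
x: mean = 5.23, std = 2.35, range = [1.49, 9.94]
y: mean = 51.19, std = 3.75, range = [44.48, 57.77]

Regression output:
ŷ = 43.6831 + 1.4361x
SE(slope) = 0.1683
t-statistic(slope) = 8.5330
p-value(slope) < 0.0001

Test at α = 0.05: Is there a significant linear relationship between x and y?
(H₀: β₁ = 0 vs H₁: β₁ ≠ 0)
Reject H₀: p-value < 0.0001 < α = 0.05. The linear relationship is significant at the 5% level.

Hypothesis test for the slope coefficient:

H₀: β₁ = 0 (no linear relationship)
H₁: β₁ ≠ 0 (linear relationship exists)

Test statistic: t = β̂₁ / SE(β̂₁) = 1.4361 / 0.1683 = 8.5330

p < 0.0001: how often a slope estimate this far from 0 (in SE units) would arise by chance if β₁ were truly 0.

Decision rule: reject H₀ if p-value < α.
p-value < 0.0001 < α = 0.05 → reject H₀.

At α = 0.05 the data do provide convincing evidence of a nonzero slope.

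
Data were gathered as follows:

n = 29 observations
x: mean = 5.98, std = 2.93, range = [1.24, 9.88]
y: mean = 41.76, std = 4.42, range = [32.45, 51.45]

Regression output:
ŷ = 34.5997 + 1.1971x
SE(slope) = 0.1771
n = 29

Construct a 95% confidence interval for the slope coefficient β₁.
The 95% CI for β₁ is (0.8337, 1.5605)

Confidence interval for the slope:

The 95% CI for β₁ is: β̂₁ ± t*(α/2, n-2) × SE(β̂₁)

Step 1: Find critical t-value
- Confidence level = 0.95
- Degrees of freedom = n - 2 = 29 - 2 = 27
- t*(α/2, 27) = 2.0518

Step 2: Calculate margin of error
Margin = 2.0518 × 0.1771 = 0.3634

Step 3: Construct interval
CI = 1.1971 ± 0.3634
CI = (0.8337, 1.5605)

Interpretation: each one-unit increase in x is associated with a change in mean y of between 0.8337 and 1.5605, with 95% confidence.
Both endpoints are positive, so the data support a genuinely positive slope at this confidence level.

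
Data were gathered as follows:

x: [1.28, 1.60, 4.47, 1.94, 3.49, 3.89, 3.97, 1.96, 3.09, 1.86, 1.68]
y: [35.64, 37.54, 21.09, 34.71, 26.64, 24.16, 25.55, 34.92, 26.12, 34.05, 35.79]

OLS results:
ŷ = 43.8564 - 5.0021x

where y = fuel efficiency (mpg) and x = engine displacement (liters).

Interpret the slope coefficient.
An increase of one liter in engine displacement is associated with a 5.0021 mpg decrease in predicted fuel efficiency.

The slope β₁ = -5.0021 gives the rate at which the fitted fuel efficiency changes with engine displacement.

Interpretation:
- Engine displacement up by 1 liter → predicted fuel efficiency decreases by 5.0021 mpg
- The effect is assumed constant over the observed range of x (linearity)

(β₀ = 43.8564 is the fitted value at x = 0 and is not part of the slope interpretation.)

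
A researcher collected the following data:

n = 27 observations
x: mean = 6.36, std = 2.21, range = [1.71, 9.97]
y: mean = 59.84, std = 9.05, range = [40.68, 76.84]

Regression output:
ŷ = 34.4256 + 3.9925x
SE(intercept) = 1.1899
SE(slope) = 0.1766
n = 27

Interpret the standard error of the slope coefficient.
SE(slope) = 0.1766 measures the uncertainty in the estimated slope. The coefficient is estimated precisely (SE/|β̂₁| = 4.4%).

What SE measures:
- The standard error quantifies the sampling variability of the coefficient estimate
- It is the estimated standard deviation of β̂₁ across hypothetical repeated samples of the same size
- Smaller SE → more precise estimate

Relative precision:
- SE / |β̂₁| = 0.1766 / 3.9925 = 4.4%
- Rule of thumb (under 20%: precise; 20% to under 50%: moderately precise; 50% or more: imprecise) → precise

Rough 95% range (±2 SE): 3.9925 ± 0.3532 → (3.6393, 4.3457).

What drives SE(β̂₁): more residual scatter → larger SE.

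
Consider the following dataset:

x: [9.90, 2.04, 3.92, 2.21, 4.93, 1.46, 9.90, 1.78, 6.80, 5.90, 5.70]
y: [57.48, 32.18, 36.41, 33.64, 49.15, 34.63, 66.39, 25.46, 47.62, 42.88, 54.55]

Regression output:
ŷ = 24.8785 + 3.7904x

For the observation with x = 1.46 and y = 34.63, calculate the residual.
Residual = 4.2175

The residual is the difference between the actual value and the predicted value:

Residual = y - ŷ

Step 1: Calculate predicted value
ŷ = 24.8785 + 3.7904 × 1.46
ŷ = 30.4125

Step 2: Calculate residual
Residual = 34.63 - 30.4125
Residual = 4.2175

Interpretation: the model underestimates the actual value by 4.2175 at this point (positive residual → observation lies above the fitted line).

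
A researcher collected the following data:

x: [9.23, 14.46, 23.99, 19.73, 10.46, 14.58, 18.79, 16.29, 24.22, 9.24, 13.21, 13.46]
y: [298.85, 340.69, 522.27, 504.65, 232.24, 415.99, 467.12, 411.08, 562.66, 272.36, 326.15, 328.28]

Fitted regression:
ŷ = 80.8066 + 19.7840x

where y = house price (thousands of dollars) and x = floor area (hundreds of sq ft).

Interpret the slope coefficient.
On average, house price is about 19.7840 thousand dollars higher for every extra hundred sq ft of floor area.

β₁ = 19.7840 is the change in predicted house price (thousand dollars) per additional hundred sq ft of floor area.

Interpretation:
- Floor area up by 1 hundred sq ft → predicted house price increases by 19.7840 thousand dollars
- This is a linear approximation: the same per-unit change is assumed across the whole observed x range
- The slope describes association in these data, not necessarily a causal effect

(β₀ = 80.8066 is the fitted value at x = 0 and is not part of the slope interpretation.)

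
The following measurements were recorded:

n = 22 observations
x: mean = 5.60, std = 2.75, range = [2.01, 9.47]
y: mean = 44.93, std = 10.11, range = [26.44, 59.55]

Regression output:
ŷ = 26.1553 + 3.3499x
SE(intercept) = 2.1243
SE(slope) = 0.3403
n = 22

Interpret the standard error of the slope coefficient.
SE(β̂₁) = 0.3403 is the estimated standard deviation of the slope estimate across repeated samples; relative to β̂₁ = 3.3499 that is 10.2%, a precise estimate.

SE(β̂₁) = 0.3403 says: if we drew many samples of n = 22 from the same population and refit each time, the fitted slopes would scatter with a standard deviation of roughly 0.3403 around the true β₁.

Relative precision:
- SE / |β̂₁| = 0.3403 / 3.3499 = 10.2%
- Rule of thumb (under 20%: precise; 20% to under 50%: moderately precise; 50% or more: imprecise) → precise

Link to interval estimation: a confidence interval for β₁ is β̂₁ ± t* × 0.3403, so SE sets the half-width per unit of t*.

What drives SE(β̂₁): wider spread of x values → smaller SE; more residual scatter → larger SE.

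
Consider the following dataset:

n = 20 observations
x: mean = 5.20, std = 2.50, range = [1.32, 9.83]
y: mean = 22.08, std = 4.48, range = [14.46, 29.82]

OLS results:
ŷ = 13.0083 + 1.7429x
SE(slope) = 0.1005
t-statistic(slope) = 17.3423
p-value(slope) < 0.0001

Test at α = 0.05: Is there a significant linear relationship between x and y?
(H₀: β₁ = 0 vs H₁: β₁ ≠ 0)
Reject H₀: p-value < 0.0001 < α = 0.05. The linear relationship is significant at the 5% level.

Hypothesis test for the slope coefficient:

H₀: β₁ = 0 (no linear relationship)
H₁: β₁ ≠ 0 (linear relationship exists)

Test statistic: t = β̂₁ / SE(β̂₁) = 1.7429 / 0.1005 = 17.3423

p < 0.0001: how often a slope estimate this far from 0 (in SE units) would arise by chance if β₁ were truly 0.

Decision rule: reject H₀ if p-value < α.
p-value < 0.0001 < α = 0.05 → reject H₀.

At α = 0.05 the data do provide convincing evidence of a nonzero slope.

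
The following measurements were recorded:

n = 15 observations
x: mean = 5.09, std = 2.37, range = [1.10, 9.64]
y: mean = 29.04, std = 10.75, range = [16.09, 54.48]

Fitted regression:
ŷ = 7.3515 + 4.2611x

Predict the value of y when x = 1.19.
ŷ = 12.4222

Plug x = 1.19 into the fitted line:

ŷ = 7.3515 + 4.2611 × 1.19
ŷ = 7.3515 + 5.0707
ŷ = 12.4222

This is the fitted mean response at that x — an individual observation would come with a wider prediction interval.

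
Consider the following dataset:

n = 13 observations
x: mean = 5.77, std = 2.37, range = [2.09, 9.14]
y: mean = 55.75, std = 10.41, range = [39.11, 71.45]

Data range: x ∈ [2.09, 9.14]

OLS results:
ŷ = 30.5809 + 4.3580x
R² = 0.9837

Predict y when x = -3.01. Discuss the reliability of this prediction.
The equation gives ŷ = 17.4633; however x = -3.01 is 5.10 units below the observed range, so this extrapolated value should not be trusted.

Prediction calculation:
ŷ = 30.5809 + 4.3580 × (-3.01)
ŷ = 17.4633

Reliability:
- Data range: x ∈ [2.09, 9.14]
- Prediction point: x = -3.01 is 5.10 units below the observed range → this is EXTRAPOLATION, not interpolation

Why that matters here:
- There are no observations near this x to validate the fitted line there
- R² describes fit only over the sampled x values; it says nothing about behaviour beyond them
- Real relationships often flatten, saturate, or turn nonlinear at extremes

The R² = 0.9837 only validates the fit within [2.09, 9.14]; treat ŷ = 17.4633 with caution.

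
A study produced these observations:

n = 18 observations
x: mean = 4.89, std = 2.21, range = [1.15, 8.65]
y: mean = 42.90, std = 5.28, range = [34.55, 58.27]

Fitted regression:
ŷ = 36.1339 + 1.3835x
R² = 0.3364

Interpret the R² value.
R² = 0.3364 means 33.64% of the variation in y is explained by the linear relationship with x. This indicates a moderate fit.

R² (coefficient of determination) measures the proportion of variance in y explained by the regression model.

Here R² = 0.3364:
- Explained: 33.64% of the variation in y
- Unexplained (residual): 100% − 33.64% = 66.36%
- Rule of thumb (below 0.3 weak; 0.3 to below 0.7 moderate; 0.7 and above strong) → moderate

Note: R² says nothing about causation, and a high R² does not by itself mean the linear form is appropriate — check the residuals.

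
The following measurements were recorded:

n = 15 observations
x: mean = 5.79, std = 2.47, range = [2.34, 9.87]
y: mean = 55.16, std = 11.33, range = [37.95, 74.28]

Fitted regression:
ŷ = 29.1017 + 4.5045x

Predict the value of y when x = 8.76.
ŷ = 68.5611

To predict y for x = 8.76, substitute into the regression equation:

ŷ = 29.1017 + 4.5045 × 8.76
ŷ = 29.1017 + 39.4594
ŷ = 68.5611

This is the fitted mean response at that x — an individual observation would come with a wider prediction interval.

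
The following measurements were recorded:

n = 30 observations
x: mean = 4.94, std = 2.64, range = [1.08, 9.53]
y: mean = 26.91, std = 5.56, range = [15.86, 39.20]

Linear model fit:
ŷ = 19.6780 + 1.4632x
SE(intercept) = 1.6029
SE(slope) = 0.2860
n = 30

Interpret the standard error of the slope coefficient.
The slope 1.4632 is pinned down to within about ±0.2860 (one SE) by these data — relative uncertainty 19.5%, i.e. precise.

SE(β̂₁) = s / √Sxx, where s is the residual standard deviation and Sxx = Σ(x − x̄)². It is the yardstick for how far β̂₁ = 1.4632 could plausibly be from the true slope.

Relative precision:
- SE / |β̂₁| = 0.2860 / 1.4632 = 19.5%
- Rule of thumb (under 20%: precise; 20% to under 50%: moderately precise; 50% or more: imprecise) → precise

Rough 95% range (±2 SE): 1.4632 ± 0.5720 → (0.8912, 2.0352).

What drives SE(β̂₁): larger n (here n = 30) → smaller SE; more residual scatter → larger SE.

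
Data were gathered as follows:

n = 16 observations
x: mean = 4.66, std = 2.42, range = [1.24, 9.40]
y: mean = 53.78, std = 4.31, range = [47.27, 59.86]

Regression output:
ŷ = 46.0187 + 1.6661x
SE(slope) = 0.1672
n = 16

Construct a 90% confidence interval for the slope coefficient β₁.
The 90% CI for β₁ is (1.3716, 1.9606)

Confidence interval for the slope:

The 90% CI for β₁ is: β̂₁ ± t*(α/2, n-2) × SE(β̂₁)

Step 1: Find critical t-value
- Confidence level = 0.9
- Degrees of freedom = n - 2 = 16 - 2 = 14
- t*(α/2, 14) = 1.7613

Step 2: Calculate margin of error
Margin = 1.7613 × 0.1672 = 0.2945

Step 3: Construct interval
CI = 1.6661 ± 0.2945
CI = (1.3716, 1.9606)

Interpretation: We are 90% confident that the true slope β₁ lies between 1.3716 and 1.9606.
Since 0 is outside the interval, a two-sided test at α = 0.10 would reject H₀: β₁ = 0.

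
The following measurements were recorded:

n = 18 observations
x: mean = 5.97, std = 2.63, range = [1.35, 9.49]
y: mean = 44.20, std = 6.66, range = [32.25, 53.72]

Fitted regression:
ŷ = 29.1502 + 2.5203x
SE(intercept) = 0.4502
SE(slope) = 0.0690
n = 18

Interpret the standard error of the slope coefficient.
SE(β̂₁) = 0.0690 is the estimated standard deviation of the slope estimate across repeated samples; relative to β̂₁ = 2.5203 that is 2.7%, a precise estimate.

SE(β̂₁) = 0.0690 says: if we drew many samples of n = 18 from the same population and refit each time, the fitted slopes would scatter with a standard deviation of roughly 0.0690 around the true β₁.

Relative precision:
- SE / |β̂₁| = 0.0690 / 2.5203 = 2.7%
- Rule of thumb (under 20%: precise; 20% to under 50%: moderately precise; 50% or more: imprecise) → precise

Rough 95% range (±2 SE): 2.5203 ± 0.1380 → (2.3823, 2.6583).

What drives SE(β̂₁): wider spread of x values → smaller SE.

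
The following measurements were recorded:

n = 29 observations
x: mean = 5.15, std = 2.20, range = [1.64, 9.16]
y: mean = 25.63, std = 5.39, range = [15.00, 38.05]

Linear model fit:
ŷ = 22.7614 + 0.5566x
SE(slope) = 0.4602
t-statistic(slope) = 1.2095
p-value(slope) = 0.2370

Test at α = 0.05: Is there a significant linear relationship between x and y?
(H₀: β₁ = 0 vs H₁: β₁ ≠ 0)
Since p-value = 0.2370 ≥ α = 0.05, fail to reject H₀ — the slope is not significantly different from 0.

Hypothesis test for the slope coefficient:

H₀: β₁ = 0 (no linear relationship)
H₁: β₁ ≠ 0 (linear relationship exists)

Test statistic: t = β̂₁ / SE(β̂₁) = 0.5566 / 0.4602 = 1.2095

p = 0.2370: how often a slope estimate this far from 0 (in SE units) would arise by chance if β₁ were truly 0.

Decision rule: reject H₀ if p-value < α.
p-value = 0.2370 ≥ α = 0.05 → fail to reject H₀.

At α = 0.05 the data do not provide convincing evidence of a nonzero slope.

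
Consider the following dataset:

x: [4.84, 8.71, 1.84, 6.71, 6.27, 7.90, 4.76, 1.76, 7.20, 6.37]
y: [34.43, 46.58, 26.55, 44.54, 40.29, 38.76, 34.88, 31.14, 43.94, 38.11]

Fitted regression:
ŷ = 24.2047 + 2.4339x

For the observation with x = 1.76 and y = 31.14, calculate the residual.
Residual = 2.6516

The residual is the difference between the actual value and the predicted value:

Residual = y - ŷ

Step 1: Calculate predicted value
ŷ = 24.2047 + 2.4339 × 1.76
ŷ = 28.4884

Step 2: Calculate residual
Residual = 31.14 - 28.4884
Residual = 2.6516

Interpretation: the model underestimates the actual value by 2.6516 at this point (positive residual → observation lies above the fitted line).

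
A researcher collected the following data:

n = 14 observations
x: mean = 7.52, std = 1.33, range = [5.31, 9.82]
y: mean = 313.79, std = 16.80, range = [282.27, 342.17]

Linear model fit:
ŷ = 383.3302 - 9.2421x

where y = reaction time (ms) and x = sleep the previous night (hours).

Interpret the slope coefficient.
For each additional hour of sleep, predicted reaction time decreases by approximately 9.2421 ms.

The slope β₁ = -9.2421 gives the rate at which the fitted reaction time changes with sleep.

Interpretation:
- Sleep up by 1 hour → predicted reaction time decreases by 9.2421 ms
- The effect is assumed constant over the observed range of x (linearity)

The intercept β₀ = 383.3302 is the predicted reaction time when sleep = 0; since the smallest observed x is 5.31, this is an extrapolation and mainly anchors the line.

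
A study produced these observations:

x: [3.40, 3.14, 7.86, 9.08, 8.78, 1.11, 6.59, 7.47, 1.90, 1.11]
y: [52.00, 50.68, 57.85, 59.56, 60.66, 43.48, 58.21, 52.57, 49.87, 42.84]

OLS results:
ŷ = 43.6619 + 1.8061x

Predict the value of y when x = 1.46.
ŷ = 46.2988

x = 1.46 lies inside the observed range [1.11, 9.08], so the fitted equation applies directly:

ŷ = 43.6619 + 1.8061 × 1.46
ŷ = 43.6619 + 2.6369
ŷ = 46.2988

This is the fitted mean response at that x — an individual observation would come with a wider prediction interval.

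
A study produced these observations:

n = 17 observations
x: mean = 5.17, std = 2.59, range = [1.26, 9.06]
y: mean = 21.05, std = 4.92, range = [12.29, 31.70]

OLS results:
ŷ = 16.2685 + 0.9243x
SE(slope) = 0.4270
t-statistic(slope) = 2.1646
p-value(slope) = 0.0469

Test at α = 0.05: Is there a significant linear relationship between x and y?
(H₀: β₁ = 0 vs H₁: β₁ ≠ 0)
Reject H₀: p-value = 0.0469 < α = 0.05. The linear relationship is significant at the 5% level.

Hypothesis test for the slope coefficient:

H₀: β₁ = 0 (no linear relationship)
H₁: β₁ ≠ 0 (linear relationship exists)

Test statistic: t = β̂₁ / SE(β̂₁) = 0.9243 / 0.4270 = 2.1646

With df = 15, the two-sided p-value for |t| = 2.1646 is 0.0469.

Decision rule: reject H₀ if p-value < α.
p-value = 0.0469 < α = 0.05 → reject H₀.

At α = 0.05 the data do provide convincing evidence of a nonzero slope.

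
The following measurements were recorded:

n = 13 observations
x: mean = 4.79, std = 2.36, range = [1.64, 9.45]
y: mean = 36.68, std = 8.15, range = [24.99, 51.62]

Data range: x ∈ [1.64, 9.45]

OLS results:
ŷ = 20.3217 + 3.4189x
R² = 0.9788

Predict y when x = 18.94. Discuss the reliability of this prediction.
ŷ = 85.0757, but this is extrapolation (above the data range [1.64, 9.45]) and may be unreliable.

Prediction calculation:
ŷ = 20.3217 + 3.4189 × 18.94
ŷ = 85.0757

Reliability:
- Data range: x ∈ [1.64, 9.45]
- Prediction point: x = 18.94 is 9.49 units above the observed range → this is EXTRAPOLATION, not interpolation

Why that matters here:
- R² describes fit only over the sampled x values; it says nothing about behaviour beyond them
- There are no observations near this x to validate the fitted line there

A defensible statement: 'if the linear trend continued to x = 18.94, y would be about 85.0757' — the premise is untested.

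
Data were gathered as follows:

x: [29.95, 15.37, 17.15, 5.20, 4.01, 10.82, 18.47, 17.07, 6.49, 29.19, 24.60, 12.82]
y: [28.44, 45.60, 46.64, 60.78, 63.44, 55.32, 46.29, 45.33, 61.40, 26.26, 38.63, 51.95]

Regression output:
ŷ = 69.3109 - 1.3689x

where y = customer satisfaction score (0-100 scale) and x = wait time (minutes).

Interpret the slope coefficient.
On average, satisfaction score is about 1.3689 points lower for every extra minute of wait time.

The slope β₁ = -1.3689 gives the rate at which the fitted satisfaction score changes with wait time.

Interpretation:
- Wait time up by 1 minute → predicted satisfaction score decreases by 1.3689 points
- This is a linear approximation: the same per-unit change is assumed across the whole observed x range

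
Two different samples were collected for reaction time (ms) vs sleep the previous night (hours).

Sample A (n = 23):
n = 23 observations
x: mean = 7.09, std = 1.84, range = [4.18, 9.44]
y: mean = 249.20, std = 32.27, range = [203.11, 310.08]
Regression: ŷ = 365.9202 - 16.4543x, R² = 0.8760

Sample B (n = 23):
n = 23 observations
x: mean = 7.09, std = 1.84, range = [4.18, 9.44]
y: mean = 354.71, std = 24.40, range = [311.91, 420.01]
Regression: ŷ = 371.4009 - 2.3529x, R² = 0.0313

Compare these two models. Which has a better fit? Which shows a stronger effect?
Model A has the better fit (R² = 0.8760 vs 0.0313). Model A shows the stronger effect (|β₁| = 16.4543 vs 2.3529).

Model Comparison:

Goodness of fit (R²):
- Model A: R² = 0.8760 → 87.60% of variance in reaction time explained
- Model B: R² = 0.0313 → 3.13% of variance in reaction time explained
- 0.8760 > 0.0313 → Model A has the better fit

Effect size (slope magnitude):
- Model A: β₁ = -16.4543 → predicted reaction time falls 16.4543 ms per additional hour of sleep
- Model B: β₁ = -2.3529 → predicted reaction time falls 2.3529 ms per additional hour of sleep
- |-16.4543| > |-2.3529| → Model A shows the stronger marginal effect

Notes:
- A better fit (higher R²) doesn't necessarily mean a more important relationship.
- R² measures how tightly points cluster around the line; β₁ measures how steep the line is — they answer different questions.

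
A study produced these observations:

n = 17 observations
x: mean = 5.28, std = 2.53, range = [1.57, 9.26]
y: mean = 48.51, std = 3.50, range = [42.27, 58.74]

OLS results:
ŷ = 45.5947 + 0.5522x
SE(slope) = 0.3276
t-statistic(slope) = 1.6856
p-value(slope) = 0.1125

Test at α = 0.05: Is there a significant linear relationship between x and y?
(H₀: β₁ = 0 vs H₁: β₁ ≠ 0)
p-value = 0.1125 ≥ α = 0.05, so we fail to reject H₀. The relationship is not significant.

Hypothesis test for the slope coefficient:

H₀: β₁ = 0 (no linear relationship)
H₁: β₁ ≠ 0 (linear relationship exists)

Test statistic: t = β̂₁ / SE(β̂₁) = 0.5522 / 0.3276 = 1.6856

p = 0.1125: how often a slope estimate this far from 0 (in SE units) would arise by chance if β₁ were truly 0.

Decision rule: reject H₀ if p-value < α.
p-value = 0.1125 ≥ α = 0.05 → fail to reject H₀.

Conclusion: the linear association between x and y is not significant at the 5% level.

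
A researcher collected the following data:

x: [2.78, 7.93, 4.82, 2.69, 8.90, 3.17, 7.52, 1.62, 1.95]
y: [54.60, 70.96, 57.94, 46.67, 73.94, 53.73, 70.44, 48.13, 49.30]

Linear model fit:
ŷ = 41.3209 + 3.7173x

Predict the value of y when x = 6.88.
ŷ = 66.8959

Plug x = 6.88 into the fitted line:

ŷ = 41.3209 + 3.7173 × 6.88
ŷ = 41.3209 + 25.5750
ŷ = 66.8959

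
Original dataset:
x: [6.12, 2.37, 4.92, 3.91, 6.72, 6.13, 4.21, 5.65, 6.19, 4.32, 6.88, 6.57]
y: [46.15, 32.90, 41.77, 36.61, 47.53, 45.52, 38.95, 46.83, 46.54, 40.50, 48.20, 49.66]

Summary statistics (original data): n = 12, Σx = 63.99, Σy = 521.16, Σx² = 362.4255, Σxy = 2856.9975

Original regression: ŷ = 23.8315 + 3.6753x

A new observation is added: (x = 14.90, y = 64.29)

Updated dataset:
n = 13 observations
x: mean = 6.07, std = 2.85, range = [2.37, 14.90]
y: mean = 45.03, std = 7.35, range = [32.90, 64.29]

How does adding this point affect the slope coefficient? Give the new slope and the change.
Adding the point moves β₁ from 3.6753 to 2.4801, i.e. it decreases by 1.1952 (-32.5%).

x = 14.90 lies well outside the original x-range [2.37, 6.88] (x̄ ≈ 5.33), so this observation has high leverage and can move the slope substantially.

Step 1: Update the sums with the new point (n goes from 12 to 13)
Σx  = 63.99 + 14.90 = 78.89
Σy  = 521.16 + 64.29 = 585.45
Σx² = 362.4255 + 14.90² = 362.4255 + 222.0100 = 584.4355
Σxy = 2856.9975 + 14.90×64.29 = 2856.9975 + 957.9210 = 3814.9185

Step 2: Recompute the slope with b₁ = (nΣxy − ΣxΣy) / (nΣx² − (Σx)²)
Numerator   = 13×3814.9185 − 78.89×585.45 = 49593.9405 − 46186.1505 = 3407.7900
Denominator = 13×584.4355 − 78.89² = 7597.6615 − 6223.6321 = 1374.0294
b₁(new) = 3407.7900 / 1374.0294 = 2.4801

(Same formula on the original sums: (12×2856.9975 − 63.99×521.16) / (12×362.4255 − 63.99²) = 934.9416 / 254.3859 = 3.6753, matching the given fit.)

Step 3: Change in slope
Δβ₁ = 2.4801 − 3.6753 = -1.1952
Relative change = -1.1952 / 3.6753 × 100% = -32.5%
→ the slope decreases when the point is added.

A high-leverage point only changes the slope if it is off the original line; here y = 64.29 is below the original trend, so the slope decreases.
In practice: investigate whether it comes from the same population as the rest of the sample.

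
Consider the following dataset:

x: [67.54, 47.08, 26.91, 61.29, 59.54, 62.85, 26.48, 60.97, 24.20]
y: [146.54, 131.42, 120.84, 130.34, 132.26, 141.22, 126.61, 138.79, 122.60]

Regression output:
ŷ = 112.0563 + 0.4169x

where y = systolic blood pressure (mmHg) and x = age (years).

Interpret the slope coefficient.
An increase of one year in age is associated with a 0.4169 mmHg increase in predicted blood pressure.

β₁ = 0.4169 is the change in predicted blood pressure (mmHg) per additional year of age.

Interpretation:
- Age up by 1 year → predicted blood pressure increases by 0.4169 mmHg
- This is a linear approximation: the same per-unit change is assumed across the whole observed x range
- The sign (+) gives the direction; the magnitude 0.4169 gives the size of the effect per year

(β₀ = 112.0563 is the fitted value at x = 0 and is not part of the slope interpretation.)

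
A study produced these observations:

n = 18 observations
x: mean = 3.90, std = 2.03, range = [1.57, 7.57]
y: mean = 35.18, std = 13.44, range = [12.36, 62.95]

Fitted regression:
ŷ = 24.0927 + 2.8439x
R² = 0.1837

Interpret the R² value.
About 18.37% of the variability in y is accounted for by the regression on x (R² = 0.1837) — a weak linear fit.

The coefficient of determination R² is the fraction of the total variation in y that the fitted line accounts for.

Here R² = 0.1837:
- Explained: 18.37% of the variation in y
- Unexplained (residual): 100% − 18.37% = 81.63%
- Rule of thumb (below 0.3 weak; 0.3 to below 0.7 moderate; 0.7 and above strong) → weak

Note: R² says nothing about causation, and a high R² does not by itself mean the linear form is appropriate — check the residuals.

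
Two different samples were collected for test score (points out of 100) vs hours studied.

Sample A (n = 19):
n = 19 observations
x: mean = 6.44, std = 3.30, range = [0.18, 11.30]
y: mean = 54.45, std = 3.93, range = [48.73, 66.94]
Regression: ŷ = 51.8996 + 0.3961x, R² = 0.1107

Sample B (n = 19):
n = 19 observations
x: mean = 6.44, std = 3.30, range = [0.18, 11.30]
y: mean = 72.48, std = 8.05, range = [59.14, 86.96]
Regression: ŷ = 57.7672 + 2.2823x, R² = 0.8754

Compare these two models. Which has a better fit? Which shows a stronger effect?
Model B has the better fit (R² = 0.8754 vs 0.1107). Model B shows the stronger effect (|β₁| = 2.2823 vs 0.3961).

Model Comparison:

Which explains more variance? (R²)
- Model A: R² = 0.1107 → 11.07% of variance in test score explained
- Model B: R² = 0.8754 → 87.54% of variance in test score explained
- 0.8754 > 0.1107 → Model B has the better fit

Which has the larger per-hour effect? (|β₁|)
- Model A: β₁ = 0.3961 → predicted test score rises 0.3961 points per additional hour of study time
- Model B: β₁ = 2.2823 → predicted test score rises 2.2823 points per additional hour of study time
- |0.3961| < |2.2823| → Model B shows the stronger marginal effect

Notes:
- The two samples could reflect different populations, time periods, or measurement quality.
- A steeper slope doesn't make a better model if the scatter around the line is large.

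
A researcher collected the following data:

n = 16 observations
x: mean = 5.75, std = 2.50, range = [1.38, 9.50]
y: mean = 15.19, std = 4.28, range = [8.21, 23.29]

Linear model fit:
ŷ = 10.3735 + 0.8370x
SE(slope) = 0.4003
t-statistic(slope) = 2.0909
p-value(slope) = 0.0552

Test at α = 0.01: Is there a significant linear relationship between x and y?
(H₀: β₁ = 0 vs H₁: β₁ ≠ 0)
Fail to reject H₀: p-value = 0.0552 ≥ α = 0.01. The linear relationship is not significant at the 1% level.

Hypothesis test for the slope coefficient:

H₀: β₁ = 0 (no linear relationship)
H₁: β₁ ≠ 0 (linear relationship exists)

Test statistic: t = β̂₁ / SE(β̂₁) = 0.8370 / 0.4003 = 2.0909

With df = 14, the two-sided p-value for |t| = 2.0909 is 0.0552.

Decision rule: reject H₀ if p-value < α.
p-value = 0.0552 ≥ α = 0.01 → fail to reject H₀.

Conclusion: the linear association between x and y is not significant at the 1% level.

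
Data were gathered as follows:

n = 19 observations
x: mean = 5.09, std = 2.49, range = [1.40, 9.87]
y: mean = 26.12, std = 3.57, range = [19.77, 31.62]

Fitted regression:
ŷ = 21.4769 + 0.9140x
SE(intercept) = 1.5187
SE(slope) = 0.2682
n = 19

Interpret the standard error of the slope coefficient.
The slope 0.9140 is pinned down to within about ±0.2682 (one SE) by these data — relative uncertainty 29.3%, i.e. moderately precise.

SE(β̂₁) = 0.2682 says: if we drew many samples of n = 19 from the same population and refit each time, the fitted slopes would scatter with a standard deviation of roughly 0.2682 around the true β₁.

Relative precision:
- SE / |β̂₁| = 0.2682 / 0.9140 = 29.3%
- Rule of thumb (under 20%: precise; 20% to under 50%: moderately precise; 50% or more: imprecise) → moderately precise

Link to interval estimation: a confidence interval for β₁ is β̂₁ ± t* × 0.2682, so SE sets the half-width per unit of t*.

What drives SE(β̂₁): more residual scatter → larger SE.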